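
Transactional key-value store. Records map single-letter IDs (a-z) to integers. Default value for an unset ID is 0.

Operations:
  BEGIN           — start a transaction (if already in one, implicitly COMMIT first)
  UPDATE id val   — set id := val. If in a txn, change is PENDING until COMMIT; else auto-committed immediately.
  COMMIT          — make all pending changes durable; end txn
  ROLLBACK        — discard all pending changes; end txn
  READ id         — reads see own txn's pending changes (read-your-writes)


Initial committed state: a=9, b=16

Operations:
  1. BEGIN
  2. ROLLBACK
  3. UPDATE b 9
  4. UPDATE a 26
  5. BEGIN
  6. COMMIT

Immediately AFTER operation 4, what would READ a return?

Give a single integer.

Answer: 26

Derivation:
Initial committed: {a=9, b=16}
Op 1: BEGIN: in_txn=True, pending={}
Op 2: ROLLBACK: discarded pending []; in_txn=False
Op 3: UPDATE b=9 (auto-commit; committed b=9)
Op 4: UPDATE a=26 (auto-commit; committed a=26)
After op 4: visible(a) = 26 (pending={}, committed={a=26, b=9})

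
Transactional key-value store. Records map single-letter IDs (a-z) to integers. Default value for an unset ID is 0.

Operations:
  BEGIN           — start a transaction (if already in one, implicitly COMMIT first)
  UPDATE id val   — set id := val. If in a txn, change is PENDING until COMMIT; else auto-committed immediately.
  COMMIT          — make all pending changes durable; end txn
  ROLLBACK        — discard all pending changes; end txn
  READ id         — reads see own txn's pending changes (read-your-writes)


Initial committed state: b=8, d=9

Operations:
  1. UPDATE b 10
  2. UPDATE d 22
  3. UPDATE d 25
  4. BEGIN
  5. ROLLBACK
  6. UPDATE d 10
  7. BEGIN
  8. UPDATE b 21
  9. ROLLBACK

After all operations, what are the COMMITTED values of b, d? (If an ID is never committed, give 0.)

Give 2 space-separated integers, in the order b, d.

Answer: 10 10

Derivation:
Initial committed: {b=8, d=9}
Op 1: UPDATE b=10 (auto-commit; committed b=10)
Op 2: UPDATE d=22 (auto-commit; committed d=22)
Op 3: UPDATE d=25 (auto-commit; committed d=25)
Op 4: BEGIN: in_txn=True, pending={}
Op 5: ROLLBACK: discarded pending []; in_txn=False
Op 6: UPDATE d=10 (auto-commit; committed d=10)
Op 7: BEGIN: in_txn=True, pending={}
Op 8: UPDATE b=21 (pending; pending now {b=21})
Op 9: ROLLBACK: discarded pending ['b']; in_txn=False
Final committed: {b=10, d=10}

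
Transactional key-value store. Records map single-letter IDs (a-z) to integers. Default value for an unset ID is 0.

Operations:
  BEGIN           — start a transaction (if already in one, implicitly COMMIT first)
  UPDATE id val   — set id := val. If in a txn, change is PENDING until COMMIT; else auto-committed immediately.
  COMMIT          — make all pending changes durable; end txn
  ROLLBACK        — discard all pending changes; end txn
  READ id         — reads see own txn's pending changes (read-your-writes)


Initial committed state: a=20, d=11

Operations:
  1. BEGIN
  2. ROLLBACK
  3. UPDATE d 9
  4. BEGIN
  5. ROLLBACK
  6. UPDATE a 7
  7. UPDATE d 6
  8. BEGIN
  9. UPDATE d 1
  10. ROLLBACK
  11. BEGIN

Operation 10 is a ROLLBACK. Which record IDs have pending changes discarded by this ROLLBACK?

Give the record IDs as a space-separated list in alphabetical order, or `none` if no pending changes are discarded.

Initial committed: {a=20, d=11}
Op 1: BEGIN: in_txn=True, pending={}
Op 2: ROLLBACK: discarded pending []; in_txn=False
Op 3: UPDATE d=9 (auto-commit; committed d=9)
Op 4: BEGIN: in_txn=True, pending={}
Op 5: ROLLBACK: discarded pending []; in_txn=False
Op 6: UPDATE a=7 (auto-commit; committed a=7)
Op 7: UPDATE d=6 (auto-commit; committed d=6)
Op 8: BEGIN: in_txn=True, pending={}
Op 9: UPDATE d=1 (pending; pending now {d=1})
Op 10: ROLLBACK: discarded pending ['d']; in_txn=False
Op 11: BEGIN: in_txn=True, pending={}
ROLLBACK at op 10 discards: ['d']

Answer: d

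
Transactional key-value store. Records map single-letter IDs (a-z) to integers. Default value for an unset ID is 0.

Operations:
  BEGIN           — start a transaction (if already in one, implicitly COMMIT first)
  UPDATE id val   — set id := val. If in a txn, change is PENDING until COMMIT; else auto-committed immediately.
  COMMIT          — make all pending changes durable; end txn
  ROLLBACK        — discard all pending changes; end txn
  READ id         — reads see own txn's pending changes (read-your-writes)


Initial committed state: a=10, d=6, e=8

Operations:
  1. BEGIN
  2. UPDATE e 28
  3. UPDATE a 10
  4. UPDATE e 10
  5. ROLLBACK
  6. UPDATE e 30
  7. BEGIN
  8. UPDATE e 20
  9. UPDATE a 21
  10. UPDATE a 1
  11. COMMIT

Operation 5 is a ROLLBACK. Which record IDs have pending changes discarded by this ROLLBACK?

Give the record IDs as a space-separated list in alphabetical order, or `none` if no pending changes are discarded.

Initial committed: {a=10, d=6, e=8}
Op 1: BEGIN: in_txn=True, pending={}
Op 2: UPDATE e=28 (pending; pending now {e=28})
Op 3: UPDATE a=10 (pending; pending now {a=10, e=28})
Op 4: UPDATE e=10 (pending; pending now {a=10, e=10})
Op 5: ROLLBACK: discarded pending ['a', 'e']; in_txn=False
Op 6: UPDATE e=30 (auto-commit; committed e=30)
Op 7: BEGIN: in_txn=True, pending={}
Op 8: UPDATE e=20 (pending; pending now {e=20})
Op 9: UPDATE a=21 (pending; pending now {a=21, e=20})
Op 10: UPDATE a=1 (pending; pending now {a=1, e=20})
Op 11: COMMIT: merged ['a', 'e'] into committed; committed now {a=1, d=6, e=20}
ROLLBACK at op 5 discards: ['a', 'e']

Answer: a e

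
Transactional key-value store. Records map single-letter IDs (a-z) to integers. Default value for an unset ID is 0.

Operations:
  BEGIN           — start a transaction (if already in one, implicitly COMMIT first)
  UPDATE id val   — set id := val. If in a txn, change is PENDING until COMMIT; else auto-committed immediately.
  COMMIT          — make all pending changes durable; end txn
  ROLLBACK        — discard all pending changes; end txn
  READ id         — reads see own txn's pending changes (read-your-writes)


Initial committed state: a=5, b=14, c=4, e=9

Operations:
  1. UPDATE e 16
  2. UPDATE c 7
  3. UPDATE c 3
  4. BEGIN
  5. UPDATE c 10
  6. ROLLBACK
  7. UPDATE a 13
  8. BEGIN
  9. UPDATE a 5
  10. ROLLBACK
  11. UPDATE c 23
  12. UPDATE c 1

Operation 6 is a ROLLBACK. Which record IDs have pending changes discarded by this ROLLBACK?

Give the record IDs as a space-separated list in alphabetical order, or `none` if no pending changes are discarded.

Answer: c

Derivation:
Initial committed: {a=5, b=14, c=4, e=9}
Op 1: UPDATE e=16 (auto-commit; committed e=16)
Op 2: UPDATE c=7 (auto-commit; committed c=7)
Op 3: UPDATE c=3 (auto-commit; committed c=3)
Op 4: BEGIN: in_txn=True, pending={}
Op 5: UPDATE c=10 (pending; pending now {c=10})
Op 6: ROLLBACK: discarded pending ['c']; in_txn=False
Op 7: UPDATE a=13 (auto-commit; committed a=13)
Op 8: BEGIN: in_txn=True, pending={}
Op 9: UPDATE a=5 (pending; pending now {a=5})
Op 10: ROLLBACK: discarded pending ['a']; in_txn=False
Op 11: UPDATE c=23 (auto-commit; committed c=23)
Op 12: UPDATE c=1 (auto-commit; committed c=1)
ROLLBACK at op 6 discards: ['c']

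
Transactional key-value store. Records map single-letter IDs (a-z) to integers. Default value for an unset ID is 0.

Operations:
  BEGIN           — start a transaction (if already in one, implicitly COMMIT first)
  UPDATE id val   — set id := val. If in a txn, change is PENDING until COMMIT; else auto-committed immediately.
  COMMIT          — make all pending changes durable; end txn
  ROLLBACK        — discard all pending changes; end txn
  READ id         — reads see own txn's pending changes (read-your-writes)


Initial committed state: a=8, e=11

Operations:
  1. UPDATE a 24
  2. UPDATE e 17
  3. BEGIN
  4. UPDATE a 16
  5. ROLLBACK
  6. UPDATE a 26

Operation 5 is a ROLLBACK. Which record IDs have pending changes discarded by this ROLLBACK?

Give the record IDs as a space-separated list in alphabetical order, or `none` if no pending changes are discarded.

Initial committed: {a=8, e=11}
Op 1: UPDATE a=24 (auto-commit; committed a=24)
Op 2: UPDATE e=17 (auto-commit; committed e=17)
Op 3: BEGIN: in_txn=True, pending={}
Op 4: UPDATE a=16 (pending; pending now {a=16})
Op 5: ROLLBACK: discarded pending ['a']; in_txn=False
Op 6: UPDATE a=26 (auto-commit; committed a=26)
ROLLBACK at op 5 discards: ['a']

Answer: a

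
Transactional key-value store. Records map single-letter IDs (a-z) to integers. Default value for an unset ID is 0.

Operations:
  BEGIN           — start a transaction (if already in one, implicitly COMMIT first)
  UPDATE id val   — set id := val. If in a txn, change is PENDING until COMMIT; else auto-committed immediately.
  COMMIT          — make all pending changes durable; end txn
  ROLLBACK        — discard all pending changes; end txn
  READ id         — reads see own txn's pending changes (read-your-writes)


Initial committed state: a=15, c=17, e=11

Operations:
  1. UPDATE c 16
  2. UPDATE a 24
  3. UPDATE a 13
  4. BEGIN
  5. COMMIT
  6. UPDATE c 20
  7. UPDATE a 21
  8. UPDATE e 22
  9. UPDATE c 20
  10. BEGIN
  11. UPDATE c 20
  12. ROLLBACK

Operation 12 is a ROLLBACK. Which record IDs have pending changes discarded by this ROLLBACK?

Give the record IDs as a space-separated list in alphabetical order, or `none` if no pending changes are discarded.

Initial committed: {a=15, c=17, e=11}
Op 1: UPDATE c=16 (auto-commit; committed c=16)
Op 2: UPDATE a=24 (auto-commit; committed a=24)
Op 3: UPDATE a=13 (auto-commit; committed a=13)
Op 4: BEGIN: in_txn=True, pending={}
Op 5: COMMIT: merged [] into committed; committed now {a=13, c=16, e=11}
Op 6: UPDATE c=20 (auto-commit; committed c=20)
Op 7: UPDATE a=21 (auto-commit; committed a=21)
Op 8: UPDATE e=22 (auto-commit; committed e=22)
Op 9: UPDATE c=20 (auto-commit; committed c=20)
Op 10: BEGIN: in_txn=True, pending={}
Op 11: UPDATE c=20 (pending; pending now {c=20})
Op 12: ROLLBACK: discarded pending ['c']; in_txn=False
ROLLBACK at op 12 discards: ['c']

Answer: c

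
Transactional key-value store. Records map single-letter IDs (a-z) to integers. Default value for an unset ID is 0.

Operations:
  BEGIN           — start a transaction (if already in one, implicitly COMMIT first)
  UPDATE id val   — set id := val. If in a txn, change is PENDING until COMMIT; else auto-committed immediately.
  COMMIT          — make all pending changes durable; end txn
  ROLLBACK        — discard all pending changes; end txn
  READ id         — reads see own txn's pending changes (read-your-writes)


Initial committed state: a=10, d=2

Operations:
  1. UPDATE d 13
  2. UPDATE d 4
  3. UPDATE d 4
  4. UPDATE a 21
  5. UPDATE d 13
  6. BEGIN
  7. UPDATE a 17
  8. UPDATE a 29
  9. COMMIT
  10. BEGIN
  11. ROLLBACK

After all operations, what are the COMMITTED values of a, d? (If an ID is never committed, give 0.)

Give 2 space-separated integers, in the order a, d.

Initial committed: {a=10, d=2}
Op 1: UPDATE d=13 (auto-commit; committed d=13)
Op 2: UPDATE d=4 (auto-commit; committed d=4)
Op 3: UPDATE d=4 (auto-commit; committed d=4)
Op 4: UPDATE a=21 (auto-commit; committed a=21)
Op 5: UPDATE d=13 (auto-commit; committed d=13)
Op 6: BEGIN: in_txn=True, pending={}
Op 7: UPDATE a=17 (pending; pending now {a=17})
Op 8: UPDATE a=29 (pending; pending now {a=29})
Op 9: COMMIT: merged ['a'] into committed; committed now {a=29, d=13}
Op 10: BEGIN: in_txn=True, pending={}
Op 11: ROLLBACK: discarded pending []; in_txn=False
Final committed: {a=29, d=13}

Answer: 29 13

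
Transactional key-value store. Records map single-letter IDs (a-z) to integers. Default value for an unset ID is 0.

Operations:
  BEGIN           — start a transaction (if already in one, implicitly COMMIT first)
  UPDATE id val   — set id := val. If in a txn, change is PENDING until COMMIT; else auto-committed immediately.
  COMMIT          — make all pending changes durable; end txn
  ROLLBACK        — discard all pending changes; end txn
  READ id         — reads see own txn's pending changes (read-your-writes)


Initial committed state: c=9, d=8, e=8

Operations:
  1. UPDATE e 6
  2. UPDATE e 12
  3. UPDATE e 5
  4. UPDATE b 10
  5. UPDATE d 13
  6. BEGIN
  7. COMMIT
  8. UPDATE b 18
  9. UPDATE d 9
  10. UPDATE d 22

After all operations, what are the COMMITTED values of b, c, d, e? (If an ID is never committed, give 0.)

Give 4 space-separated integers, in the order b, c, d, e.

Answer: 18 9 22 5

Derivation:
Initial committed: {c=9, d=8, e=8}
Op 1: UPDATE e=6 (auto-commit; committed e=6)
Op 2: UPDATE e=12 (auto-commit; committed e=12)
Op 3: UPDATE e=5 (auto-commit; committed e=5)
Op 4: UPDATE b=10 (auto-commit; committed b=10)
Op 5: UPDATE d=13 (auto-commit; committed d=13)
Op 6: BEGIN: in_txn=True, pending={}
Op 7: COMMIT: merged [] into committed; committed now {b=10, c=9, d=13, e=5}
Op 8: UPDATE b=18 (auto-commit; committed b=18)
Op 9: UPDATE d=9 (auto-commit; committed d=9)
Op 10: UPDATE d=22 (auto-commit; committed d=22)
Final committed: {b=18, c=9, d=22, e=5}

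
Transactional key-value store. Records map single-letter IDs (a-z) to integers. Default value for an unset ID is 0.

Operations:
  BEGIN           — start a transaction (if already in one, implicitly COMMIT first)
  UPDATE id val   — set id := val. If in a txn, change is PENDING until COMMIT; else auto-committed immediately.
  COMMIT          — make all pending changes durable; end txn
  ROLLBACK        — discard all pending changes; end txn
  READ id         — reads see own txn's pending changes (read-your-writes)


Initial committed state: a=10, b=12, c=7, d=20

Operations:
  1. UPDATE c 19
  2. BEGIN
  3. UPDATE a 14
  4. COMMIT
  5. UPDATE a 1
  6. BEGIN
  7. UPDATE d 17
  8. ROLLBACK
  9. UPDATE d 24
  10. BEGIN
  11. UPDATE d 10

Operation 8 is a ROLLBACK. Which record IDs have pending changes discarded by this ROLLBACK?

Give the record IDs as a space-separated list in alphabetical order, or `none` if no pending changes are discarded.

Answer: d

Derivation:
Initial committed: {a=10, b=12, c=7, d=20}
Op 1: UPDATE c=19 (auto-commit; committed c=19)
Op 2: BEGIN: in_txn=True, pending={}
Op 3: UPDATE a=14 (pending; pending now {a=14})
Op 4: COMMIT: merged ['a'] into committed; committed now {a=14, b=12, c=19, d=20}
Op 5: UPDATE a=1 (auto-commit; committed a=1)
Op 6: BEGIN: in_txn=True, pending={}
Op 7: UPDATE d=17 (pending; pending now {d=17})
Op 8: ROLLBACK: discarded pending ['d']; in_txn=False
Op 9: UPDATE d=24 (auto-commit; committed d=24)
Op 10: BEGIN: in_txn=True, pending={}
Op 11: UPDATE d=10 (pending; pending now {d=10})
ROLLBACK at op 8 discards: ['d']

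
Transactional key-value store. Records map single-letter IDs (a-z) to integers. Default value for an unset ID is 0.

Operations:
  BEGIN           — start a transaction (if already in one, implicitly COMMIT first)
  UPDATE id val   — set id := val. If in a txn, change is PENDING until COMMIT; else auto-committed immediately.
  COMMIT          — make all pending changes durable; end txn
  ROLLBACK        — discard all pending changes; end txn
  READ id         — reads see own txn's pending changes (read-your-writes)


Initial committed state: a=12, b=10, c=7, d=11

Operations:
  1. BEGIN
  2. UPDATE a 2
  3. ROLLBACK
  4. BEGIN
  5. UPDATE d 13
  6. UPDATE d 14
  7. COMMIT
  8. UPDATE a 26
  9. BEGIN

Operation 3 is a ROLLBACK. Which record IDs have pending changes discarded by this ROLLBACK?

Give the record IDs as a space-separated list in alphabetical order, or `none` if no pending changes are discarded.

Answer: a

Derivation:
Initial committed: {a=12, b=10, c=7, d=11}
Op 1: BEGIN: in_txn=True, pending={}
Op 2: UPDATE a=2 (pending; pending now {a=2})
Op 3: ROLLBACK: discarded pending ['a']; in_txn=False
Op 4: BEGIN: in_txn=True, pending={}
Op 5: UPDATE d=13 (pending; pending now {d=13})
Op 6: UPDATE d=14 (pending; pending now {d=14})
Op 7: COMMIT: merged ['d'] into committed; committed now {a=12, b=10, c=7, d=14}
Op 8: UPDATE a=26 (auto-commit; committed a=26)
Op 9: BEGIN: in_txn=True, pending={}
ROLLBACK at op 3 discards: ['a']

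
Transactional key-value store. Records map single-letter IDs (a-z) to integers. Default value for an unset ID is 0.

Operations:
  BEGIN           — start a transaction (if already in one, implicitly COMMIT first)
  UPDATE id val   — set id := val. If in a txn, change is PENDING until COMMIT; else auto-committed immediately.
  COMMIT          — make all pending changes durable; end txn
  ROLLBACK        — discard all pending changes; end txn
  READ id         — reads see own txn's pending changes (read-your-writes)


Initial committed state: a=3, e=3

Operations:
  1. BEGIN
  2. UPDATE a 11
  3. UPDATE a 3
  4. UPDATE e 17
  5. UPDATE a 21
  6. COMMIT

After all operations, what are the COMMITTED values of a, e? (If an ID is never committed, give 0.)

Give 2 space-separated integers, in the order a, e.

Answer: 21 17

Derivation:
Initial committed: {a=3, e=3}
Op 1: BEGIN: in_txn=True, pending={}
Op 2: UPDATE a=11 (pending; pending now {a=11})
Op 3: UPDATE a=3 (pending; pending now {a=3})
Op 4: UPDATE e=17 (pending; pending now {a=3, e=17})
Op 5: UPDATE a=21 (pending; pending now {a=21, e=17})
Op 6: COMMIT: merged ['a', 'e'] into committed; committed now {a=21, e=17}
Final committed: {a=21, e=17}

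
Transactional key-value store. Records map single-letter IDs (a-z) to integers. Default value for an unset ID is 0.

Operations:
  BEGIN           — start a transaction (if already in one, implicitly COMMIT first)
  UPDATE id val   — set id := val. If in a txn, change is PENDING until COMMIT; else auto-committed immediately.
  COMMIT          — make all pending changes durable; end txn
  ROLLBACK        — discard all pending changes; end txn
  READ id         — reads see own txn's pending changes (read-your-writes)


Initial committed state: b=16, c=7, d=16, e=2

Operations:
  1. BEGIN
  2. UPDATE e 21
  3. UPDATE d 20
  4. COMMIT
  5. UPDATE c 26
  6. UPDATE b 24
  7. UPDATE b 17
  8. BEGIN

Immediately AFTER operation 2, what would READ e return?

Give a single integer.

Initial committed: {b=16, c=7, d=16, e=2}
Op 1: BEGIN: in_txn=True, pending={}
Op 2: UPDATE e=21 (pending; pending now {e=21})
After op 2: visible(e) = 21 (pending={e=21}, committed={b=16, c=7, d=16, e=2})

Answer: 21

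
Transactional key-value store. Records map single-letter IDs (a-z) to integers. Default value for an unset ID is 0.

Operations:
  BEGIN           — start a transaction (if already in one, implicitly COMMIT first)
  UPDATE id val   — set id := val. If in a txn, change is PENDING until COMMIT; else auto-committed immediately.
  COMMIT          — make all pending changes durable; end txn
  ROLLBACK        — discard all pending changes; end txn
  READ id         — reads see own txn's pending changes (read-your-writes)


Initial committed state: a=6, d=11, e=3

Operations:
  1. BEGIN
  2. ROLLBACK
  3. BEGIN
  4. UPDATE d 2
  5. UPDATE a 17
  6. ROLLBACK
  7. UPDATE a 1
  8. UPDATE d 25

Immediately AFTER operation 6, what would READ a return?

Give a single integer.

Answer: 6

Derivation:
Initial committed: {a=6, d=11, e=3}
Op 1: BEGIN: in_txn=True, pending={}
Op 2: ROLLBACK: discarded pending []; in_txn=False
Op 3: BEGIN: in_txn=True, pending={}
Op 4: UPDATE d=2 (pending; pending now {d=2})
Op 5: UPDATE a=17 (pending; pending now {a=17, d=2})
Op 6: ROLLBACK: discarded pending ['a', 'd']; in_txn=False
After op 6: visible(a) = 6 (pending={}, committed={a=6, d=11, e=3})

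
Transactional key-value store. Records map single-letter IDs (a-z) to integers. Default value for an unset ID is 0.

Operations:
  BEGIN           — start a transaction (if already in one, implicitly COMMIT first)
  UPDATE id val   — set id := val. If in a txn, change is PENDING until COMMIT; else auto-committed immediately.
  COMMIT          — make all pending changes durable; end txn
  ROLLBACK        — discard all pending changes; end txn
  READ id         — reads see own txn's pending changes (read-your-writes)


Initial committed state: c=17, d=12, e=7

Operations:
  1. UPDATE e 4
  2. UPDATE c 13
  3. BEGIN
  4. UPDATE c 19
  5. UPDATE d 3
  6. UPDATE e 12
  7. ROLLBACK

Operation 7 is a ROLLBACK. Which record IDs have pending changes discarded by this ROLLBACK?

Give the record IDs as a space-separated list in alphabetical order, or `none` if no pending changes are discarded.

Answer: c d e

Derivation:
Initial committed: {c=17, d=12, e=7}
Op 1: UPDATE e=4 (auto-commit; committed e=4)
Op 2: UPDATE c=13 (auto-commit; committed c=13)
Op 3: BEGIN: in_txn=True, pending={}
Op 4: UPDATE c=19 (pending; pending now {c=19})
Op 5: UPDATE d=3 (pending; pending now {c=19, d=3})
Op 6: UPDATE e=12 (pending; pending now {c=19, d=3, e=12})
Op 7: ROLLBACK: discarded pending ['c', 'd', 'e']; in_txn=False
ROLLBACK at op 7 discards: ['c', 'd', 'e']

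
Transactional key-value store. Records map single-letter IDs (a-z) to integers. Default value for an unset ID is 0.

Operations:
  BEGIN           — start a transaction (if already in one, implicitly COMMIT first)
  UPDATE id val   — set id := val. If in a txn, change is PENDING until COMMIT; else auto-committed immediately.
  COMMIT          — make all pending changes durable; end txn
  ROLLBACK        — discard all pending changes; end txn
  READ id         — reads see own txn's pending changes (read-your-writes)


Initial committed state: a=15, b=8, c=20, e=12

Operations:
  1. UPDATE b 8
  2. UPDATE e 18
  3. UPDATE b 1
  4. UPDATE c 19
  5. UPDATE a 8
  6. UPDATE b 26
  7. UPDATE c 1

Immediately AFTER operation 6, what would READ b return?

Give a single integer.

Initial committed: {a=15, b=8, c=20, e=12}
Op 1: UPDATE b=8 (auto-commit; committed b=8)
Op 2: UPDATE e=18 (auto-commit; committed e=18)
Op 3: UPDATE b=1 (auto-commit; committed b=1)
Op 4: UPDATE c=19 (auto-commit; committed c=19)
Op 5: UPDATE a=8 (auto-commit; committed a=8)
Op 6: UPDATE b=26 (auto-commit; committed b=26)
After op 6: visible(b) = 26 (pending={}, committed={a=8, b=26, c=19, e=18})

Answer: 26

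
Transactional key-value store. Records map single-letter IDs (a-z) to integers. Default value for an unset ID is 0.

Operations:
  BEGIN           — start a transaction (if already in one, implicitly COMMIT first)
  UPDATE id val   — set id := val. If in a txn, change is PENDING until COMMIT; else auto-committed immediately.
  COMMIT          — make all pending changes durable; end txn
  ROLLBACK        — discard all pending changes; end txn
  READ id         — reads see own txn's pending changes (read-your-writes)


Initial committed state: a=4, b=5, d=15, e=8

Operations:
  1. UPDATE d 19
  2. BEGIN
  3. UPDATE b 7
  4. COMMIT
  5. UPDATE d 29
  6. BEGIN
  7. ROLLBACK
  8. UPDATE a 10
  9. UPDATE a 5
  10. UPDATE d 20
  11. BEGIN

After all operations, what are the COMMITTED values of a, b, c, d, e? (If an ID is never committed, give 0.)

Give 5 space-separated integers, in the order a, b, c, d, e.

Initial committed: {a=4, b=5, d=15, e=8}
Op 1: UPDATE d=19 (auto-commit; committed d=19)
Op 2: BEGIN: in_txn=True, pending={}
Op 3: UPDATE b=7 (pending; pending now {b=7})
Op 4: COMMIT: merged ['b'] into committed; committed now {a=4, b=7, d=19, e=8}
Op 5: UPDATE d=29 (auto-commit; committed d=29)
Op 6: BEGIN: in_txn=True, pending={}
Op 7: ROLLBACK: discarded pending []; in_txn=False
Op 8: UPDATE a=10 (auto-commit; committed a=10)
Op 9: UPDATE a=5 (auto-commit; committed a=5)
Op 10: UPDATE d=20 (auto-commit; committed d=20)
Op 11: BEGIN: in_txn=True, pending={}
Final committed: {a=5, b=7, d=20, e=8}

Answer: 5 7 0 20 8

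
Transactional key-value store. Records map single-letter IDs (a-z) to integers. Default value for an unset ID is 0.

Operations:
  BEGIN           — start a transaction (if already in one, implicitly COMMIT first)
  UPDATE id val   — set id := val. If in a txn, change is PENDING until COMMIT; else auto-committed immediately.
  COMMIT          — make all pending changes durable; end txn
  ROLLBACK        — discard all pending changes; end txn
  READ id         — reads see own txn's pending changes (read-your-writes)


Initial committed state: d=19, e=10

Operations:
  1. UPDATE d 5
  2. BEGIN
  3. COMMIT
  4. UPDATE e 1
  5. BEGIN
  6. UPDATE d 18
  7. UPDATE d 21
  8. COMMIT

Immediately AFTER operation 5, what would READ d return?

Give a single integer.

Initial committed: {d=19, e=10}
Op 1: UPDATE d=5 (auto-commit; committed d=5)
Op 2: BEGIN: in_txn=True, pending={}
Op 3: COMMIT: merged [] into committed; committed now {d=5, e=10}
Op 4: UPDATE e=1 (auto-commit; committed e=1)
Op 5: BEGIN: in_txn=True, pending={}
After op 5: visible(d) = 5 (pending={}, committed={d=5, e=1})

Answer: 5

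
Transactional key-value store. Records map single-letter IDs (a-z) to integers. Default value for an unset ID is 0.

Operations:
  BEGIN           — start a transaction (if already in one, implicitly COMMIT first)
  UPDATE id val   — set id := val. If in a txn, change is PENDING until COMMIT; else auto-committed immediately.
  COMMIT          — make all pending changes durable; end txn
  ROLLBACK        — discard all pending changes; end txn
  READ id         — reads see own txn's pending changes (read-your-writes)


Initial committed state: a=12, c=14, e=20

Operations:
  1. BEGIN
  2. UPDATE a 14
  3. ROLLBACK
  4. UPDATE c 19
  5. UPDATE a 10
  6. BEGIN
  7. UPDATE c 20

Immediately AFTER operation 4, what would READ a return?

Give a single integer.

Answer: 12

Derivation:
Initial committed: {a=12, c=14, e=20}
Op 1: BEGIN: in_txn=True, pending={}
Op 2: UPDATE a=14 (pending; pending now {a=14})
Op 3: ROLLBACK: discarded pending ['a']; in_txn=False
Op 4: UPDATE c=19 (auto-commit; committed c=19)
After op 4: visible(a) = 12 (pending={}, committed={a=12, c=19, e=20})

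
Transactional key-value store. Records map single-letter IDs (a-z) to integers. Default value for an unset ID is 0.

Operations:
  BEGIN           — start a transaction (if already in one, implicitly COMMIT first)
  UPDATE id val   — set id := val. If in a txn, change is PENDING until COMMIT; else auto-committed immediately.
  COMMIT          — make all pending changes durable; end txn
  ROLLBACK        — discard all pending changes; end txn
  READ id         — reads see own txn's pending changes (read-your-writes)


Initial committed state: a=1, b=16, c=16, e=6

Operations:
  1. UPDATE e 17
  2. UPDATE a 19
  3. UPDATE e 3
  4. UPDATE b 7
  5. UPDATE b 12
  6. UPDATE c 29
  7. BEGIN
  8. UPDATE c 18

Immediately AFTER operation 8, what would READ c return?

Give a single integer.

Answer: 18

Derivation:
Initial committed: {a=1, b=16, c=16, e=6}
Op 1: UPDATE e=17 (auto-commit; committed e=17)
Op 2: UPDATE a=19 (auto-commit; committed a=19)
Op 3: UPDATE e=3 (auto-commit; committed e=3)
Op 4: UPDATE b=7 (auto-commit; committed b=7)
Op 5: UPDATE b=12 (auto-commit; committed b=12)
Op 6: UPDATE c=29 (auto-commit; committed c=29)
Op 7: BEGIN: in_txn=True, pending={}
Op 8: UPDATE c=18 (pending; pending now {c=18})
After op 8: visible(c) = 18 (pending={c=18}, committed={a=19, b=12, c=29, e=3})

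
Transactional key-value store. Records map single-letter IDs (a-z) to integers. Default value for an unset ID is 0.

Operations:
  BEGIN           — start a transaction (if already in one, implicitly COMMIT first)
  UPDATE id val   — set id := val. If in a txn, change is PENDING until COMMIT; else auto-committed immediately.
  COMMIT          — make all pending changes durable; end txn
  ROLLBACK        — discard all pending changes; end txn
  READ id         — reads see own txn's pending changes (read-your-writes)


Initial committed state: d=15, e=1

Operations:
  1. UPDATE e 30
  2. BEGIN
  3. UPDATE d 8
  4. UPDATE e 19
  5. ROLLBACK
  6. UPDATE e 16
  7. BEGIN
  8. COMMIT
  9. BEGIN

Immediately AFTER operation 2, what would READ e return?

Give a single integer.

Answer: 30

Derivation:
Initial committed: {d=15, e=1}
Op 1: UPDATE e=30 (auto-commit; committed e=30)
Op 2: BEGIN: in_txn=True, pending={}
After op 2: visible(e) = 30 (pending={}, committed={d=15, e=30})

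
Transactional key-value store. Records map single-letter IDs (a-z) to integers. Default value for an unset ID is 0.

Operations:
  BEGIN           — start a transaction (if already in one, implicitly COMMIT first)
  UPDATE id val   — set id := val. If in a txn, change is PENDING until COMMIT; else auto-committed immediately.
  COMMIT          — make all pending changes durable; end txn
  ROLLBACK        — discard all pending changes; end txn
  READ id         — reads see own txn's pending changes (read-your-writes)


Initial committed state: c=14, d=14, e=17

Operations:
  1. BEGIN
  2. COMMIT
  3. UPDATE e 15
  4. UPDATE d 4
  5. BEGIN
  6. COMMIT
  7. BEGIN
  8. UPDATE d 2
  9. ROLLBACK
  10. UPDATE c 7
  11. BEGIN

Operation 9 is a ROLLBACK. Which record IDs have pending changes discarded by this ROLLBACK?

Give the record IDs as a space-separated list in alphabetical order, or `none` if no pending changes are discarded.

Answer: d

Derivation:
Initial committed: {c=14, d=14, e=17}
Op 1: BEGIN: in_txn=True, pending={}
Op 2: COMMIT: merged [] into committed; committed now {c=14, d=14, e=17}
Op 3: UPDATE e=15 (auto-commit; committed e=15)
Op 4: UPDATE d=4 (auto-commit; committed d=4)
Op 5: BEGIN: in_txn=True, pending={}
Op 6: COMMIT: merged [] into committed; committed now {c=14, d=4, e=15}
Op 7: BEGIN: in_txn=True, pending={}
Op 8: UPDATE d=2 (pending; pending now {d=2})
Op 9: ROLLBACK: discarded pending ['d']; in_txn=False
Op 10: UPDATE c=7 (auto-commit; committed c=7)
Op 11: BEGIN: in_txn=True, pending={}
ROLLBACK at op 9 discards: ['d']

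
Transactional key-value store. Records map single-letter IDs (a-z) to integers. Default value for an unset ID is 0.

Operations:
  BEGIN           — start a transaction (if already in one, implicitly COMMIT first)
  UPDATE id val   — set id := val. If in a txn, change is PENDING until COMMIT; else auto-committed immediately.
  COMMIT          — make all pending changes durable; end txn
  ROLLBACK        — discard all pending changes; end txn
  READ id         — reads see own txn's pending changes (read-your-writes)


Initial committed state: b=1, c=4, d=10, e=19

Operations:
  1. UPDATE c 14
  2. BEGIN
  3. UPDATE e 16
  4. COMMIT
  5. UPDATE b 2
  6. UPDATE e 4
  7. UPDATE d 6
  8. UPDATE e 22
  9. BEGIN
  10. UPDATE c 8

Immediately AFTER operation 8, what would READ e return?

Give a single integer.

Initial committed: {b=1, c=4, d=10, e=19}
Op 1: UPDATE c=14 (auto-commit; committed c=14)
Op 2: BEGIN: in_txn=True, pending={}
Op 3: UPDATE e=16 (pending; pending now {e=16})
Op 4: COMMIT: merged ['e'] into committed; committed now {b=1, c=14, d=10, e=16}
Op 5: UPDATE b=2 (auto-commit; committed b=2)
Op 6: UPDATE e=4 (auto-commit; committed e=4)
Op 7: UPDATE d=6 (auto-commit; committed d=6)
Op 8: UPDATE e=22 (auto-commit; committed e=22)
After op 8: visible(e) = 22 (pending={}, committed={b=2, c=14, d=6, e=22})

Answer: 22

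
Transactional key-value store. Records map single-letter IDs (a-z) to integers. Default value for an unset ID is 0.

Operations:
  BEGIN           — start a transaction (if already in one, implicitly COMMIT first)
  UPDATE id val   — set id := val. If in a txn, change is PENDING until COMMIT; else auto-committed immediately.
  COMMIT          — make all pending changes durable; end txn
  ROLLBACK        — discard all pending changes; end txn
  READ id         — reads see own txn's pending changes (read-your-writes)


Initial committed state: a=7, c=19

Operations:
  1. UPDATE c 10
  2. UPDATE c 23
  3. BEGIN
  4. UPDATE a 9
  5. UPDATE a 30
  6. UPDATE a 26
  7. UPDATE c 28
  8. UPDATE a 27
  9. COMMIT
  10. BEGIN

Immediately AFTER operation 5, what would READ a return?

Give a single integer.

Answer: 30

Derivation:
Initial committed: {a=7, c=19}
Op 1: UPDATE c=10 (auto-commit; committed c=10)
Op 2: UPDATE c=23 (auto-commit; committed c=23)
Op 3: BEGIN: in_txn=True, pending={}
Op 4: UPDATE a=9 (pending; pending now {a=9})
Op 5: UPDATE a=30 (pending; pending now {a=30})
After op 5: visible(a) = 30 (pending={a=30}, committed={a=7, c=23})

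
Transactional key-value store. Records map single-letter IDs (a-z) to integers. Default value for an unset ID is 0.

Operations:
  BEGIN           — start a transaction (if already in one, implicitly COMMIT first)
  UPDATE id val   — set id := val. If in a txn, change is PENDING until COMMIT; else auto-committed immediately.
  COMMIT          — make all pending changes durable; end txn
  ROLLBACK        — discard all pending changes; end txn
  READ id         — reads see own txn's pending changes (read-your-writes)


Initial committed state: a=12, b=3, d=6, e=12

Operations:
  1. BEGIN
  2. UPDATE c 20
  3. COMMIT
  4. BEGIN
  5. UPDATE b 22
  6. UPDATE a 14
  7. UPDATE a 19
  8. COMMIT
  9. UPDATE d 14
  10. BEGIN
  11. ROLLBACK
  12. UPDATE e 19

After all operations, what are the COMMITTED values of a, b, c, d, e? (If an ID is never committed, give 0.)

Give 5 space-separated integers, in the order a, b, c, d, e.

Initial committed: {a=12, b=3, d=6, e=12}
Op 1: BEGIN: in_txn=True, pending={}
Op 2: UPDATE c=20 (pending; pending now {c=20})
Op 3: COMMIT: merged ['c'] into committed; committed now {a=12, b=3, c=20, d=6, e=12}
Op 4: BEGIN: in_txn=True, pending={}
Op 5: UPDATE b=22 (pending; pending now {b=22})
Op 6: UPDATE a=14 (pending; pending now {a=14, b=22})
Op 7: UPDATE a=19 (pending; pending now {a=19, b=22})
Op 8: COMMIT: merged ['a', 'b'] into committed; committed now {a=19, b=22, c=20, d=6, e=12}
Op 9: UPDATE d=14 (auto-commit; committed d=14)
Op 10: BEGIN: in_txn=True, pending={}
Op 11: ROLLBACK: discarded pending []; in_txn=False
Op 12: UPDATE e=19 (auto-commit; committed e=19)
Final committed: {a=19, b=22, c=20, d=14, e=19}

Answer: 19 22 20 14 19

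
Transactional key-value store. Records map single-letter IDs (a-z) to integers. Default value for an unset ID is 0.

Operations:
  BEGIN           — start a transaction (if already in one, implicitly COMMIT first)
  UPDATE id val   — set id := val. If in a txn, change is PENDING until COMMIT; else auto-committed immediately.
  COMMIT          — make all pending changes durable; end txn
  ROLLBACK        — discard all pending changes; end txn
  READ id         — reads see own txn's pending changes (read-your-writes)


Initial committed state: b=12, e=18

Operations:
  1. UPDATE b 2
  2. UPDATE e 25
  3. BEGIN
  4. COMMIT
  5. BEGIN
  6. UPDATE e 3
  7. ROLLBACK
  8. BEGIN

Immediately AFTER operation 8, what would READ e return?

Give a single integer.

Answer: 25

Derivation:
Initial committed: {b=12, e=18}
Op 1: UPDATE b=2 (auto-commit; committed b=2)
Op 2: UPDATE e=25 (auto-commit; committed e=25)
Op 3: BEGIN: in_txn=True, pending={}
Op 4: COMMIT: merged [] into committed; committed now {b=2, e=25}
Op 5: BEGIN: in_txn=True, pending={}
Op 6: UPDATE e=3 (pending; pending now {e=3})
Op 7: ROLLBACK: discarded pending ['e']; in_txn=False
Op 8: BEGIN: in_txn=True, pending={}
After op 8: visible(e) = 25 (pending={}, committed={b=2, e=25})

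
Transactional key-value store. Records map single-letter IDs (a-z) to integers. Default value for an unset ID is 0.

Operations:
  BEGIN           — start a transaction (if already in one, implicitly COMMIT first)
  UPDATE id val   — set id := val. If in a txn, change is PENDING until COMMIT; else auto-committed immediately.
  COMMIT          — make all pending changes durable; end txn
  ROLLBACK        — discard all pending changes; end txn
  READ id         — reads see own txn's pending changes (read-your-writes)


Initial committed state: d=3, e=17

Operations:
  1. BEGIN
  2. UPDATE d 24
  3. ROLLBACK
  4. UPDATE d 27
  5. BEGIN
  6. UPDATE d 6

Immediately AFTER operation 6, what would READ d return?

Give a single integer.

Initial committed: {d=3, e=17}
Op 1: BEGIN: in_txn=True, pending={}
Op 2: UPDATE d=24 (pending; pending now {d=24})
Op 3: ROLLBACK: discarded pending ['d']; in_txn=False
Op 4: UPDATE d=27 (auto-commit; committed d=27)
Op 5: BEGIN: in_txn=True, pending={}
Op 6: UPDATE d=6 (pending; pending now {d=6})
After op 6: visible(d) = 6 (pending={d=6}, committed={d=27, e=17})

Answer: 6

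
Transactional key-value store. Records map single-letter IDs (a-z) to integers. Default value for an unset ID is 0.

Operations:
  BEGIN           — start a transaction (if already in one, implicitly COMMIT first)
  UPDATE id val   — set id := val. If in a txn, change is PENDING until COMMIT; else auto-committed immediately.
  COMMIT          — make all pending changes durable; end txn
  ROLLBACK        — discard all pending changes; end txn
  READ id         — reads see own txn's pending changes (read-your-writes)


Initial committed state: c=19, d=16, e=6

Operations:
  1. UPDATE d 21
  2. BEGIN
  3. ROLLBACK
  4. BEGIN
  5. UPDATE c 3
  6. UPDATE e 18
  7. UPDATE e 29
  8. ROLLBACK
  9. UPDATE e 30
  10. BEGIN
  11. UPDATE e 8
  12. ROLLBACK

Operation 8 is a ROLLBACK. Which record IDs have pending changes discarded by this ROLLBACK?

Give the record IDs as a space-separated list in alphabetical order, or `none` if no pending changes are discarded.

Initial committed: {c=19, d=16, e=6}
Op 1: UPDATE d=21 (auto-commit; committed d=21)
Op 2: BEGIN: in_txn=True, pending={}
Op 3: ROLLBACK: discarded pending []; in_txn=False
Op 4: BEGIN: in_txn=True, pending={}
Op 5: UPDATE c=3 (pending; pending now {c=3})
Op 6: UPDATE e=18 (pending; pending now {c=3, e=18})
Op 7: UPDATE e=29 (pending; pending now {c=3, e=29})
Op 8: ROLLBACK: discarded pending ['c', 'e']; in_txn=False
Op 9: UPDATE e=30 (auto-commit; committed e=30)
Op 10: BEGIN: in_txn=True, pending={}
Op 11: UPDATE e=8 (pending; pending now {e=8})
Op 12: ROLLBACK: discarded pending ['e']; in_txn=False
ROLLBACK at op 8 discards: ['c', 'e']

Answer: c e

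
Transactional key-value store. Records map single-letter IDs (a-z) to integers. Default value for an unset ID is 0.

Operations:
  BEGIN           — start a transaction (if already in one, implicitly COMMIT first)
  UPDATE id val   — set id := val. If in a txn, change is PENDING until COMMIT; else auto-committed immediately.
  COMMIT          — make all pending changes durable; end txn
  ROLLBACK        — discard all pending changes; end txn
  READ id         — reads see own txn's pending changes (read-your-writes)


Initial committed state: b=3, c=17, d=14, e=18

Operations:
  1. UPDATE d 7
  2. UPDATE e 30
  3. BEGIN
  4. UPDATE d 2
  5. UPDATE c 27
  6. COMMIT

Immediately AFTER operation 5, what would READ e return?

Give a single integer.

Initial committed: {b=3, c=17, d=14, e=18}
Op 1: UPDATE d=7 (auto-commit; committed d=7)
Op 2: UPDATE e=30 (auto-commit; committed e=30)
Op 3: BEGIN: in_txn=True, pending={}
Op 4: UPDATE d=2 (pending; pending now {d=2})
Op 5: UPDATE c=27 (pending; pending now {c=27, d=2})
After op 5: visible(e) = 30 (pending={c=27, d=2}, committed={b=3, c=17, d=7, e=30})

Answer: 30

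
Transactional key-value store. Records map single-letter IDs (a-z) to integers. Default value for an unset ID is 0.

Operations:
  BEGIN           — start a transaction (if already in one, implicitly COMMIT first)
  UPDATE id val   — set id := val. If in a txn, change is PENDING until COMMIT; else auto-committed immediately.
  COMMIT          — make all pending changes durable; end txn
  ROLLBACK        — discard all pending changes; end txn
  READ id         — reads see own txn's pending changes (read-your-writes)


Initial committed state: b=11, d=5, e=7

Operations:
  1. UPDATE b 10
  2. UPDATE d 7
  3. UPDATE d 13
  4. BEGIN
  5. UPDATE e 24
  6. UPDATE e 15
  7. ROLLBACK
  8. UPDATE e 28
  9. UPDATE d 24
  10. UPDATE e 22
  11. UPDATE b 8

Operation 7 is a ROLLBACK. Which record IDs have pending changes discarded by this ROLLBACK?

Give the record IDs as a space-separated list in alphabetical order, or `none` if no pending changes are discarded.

Answer: e

Derivation:
Initial committed: {b=11, d=5, e=7}
Op 1: UPDATE b=10 (auto-commit; committed b=10)
Op 2: UPDATE d=7 (auto-commit; committed d=7)
Op 3: UPDATE d=13 (auto-commit; committed d=13)
Op 4: BEGIN: in_txn=True, pending={}
Op 5: UPDATE e=24 (pending; pending now {e=24})
Op 6: UPDATE e=15 (pending; pending now {e=15})
Op 7: ROLLBACK: discarded pending ['e']; in_txn=False
Op 8: UPDATE e=28 (auto-commit; committed e=28)
Op 9: UPDATE d=24 (auto-commit; committed d=24)
Op 10: UPDATE e=22 (auto-commit; committed e=22)
Op 11: UPDATE b=8 (auto-commit; committed b=8)
ROLLBACK at op 7 discards: ['e']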